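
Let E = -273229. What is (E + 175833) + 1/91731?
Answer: -8934232475/91731 ≈ -97396.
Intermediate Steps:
(E + 175833) + 1/91731 = (-273229 + 175833) + 1/91731 = -97396 + 1/91731 = -8934232475/91731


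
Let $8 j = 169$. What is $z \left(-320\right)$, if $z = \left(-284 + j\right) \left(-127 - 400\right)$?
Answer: $-44331240$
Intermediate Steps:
$j = \frac{169}{8}$ ($j = \frac{1}{8} \cdot 169 = \frac{169}{8} \approx 21.125$)
$z = \frac{1108281}{8}$ ($z = \left(-284 + \frac{169}{8}\right) \left(-127 - 400\right) = \left(- \frac{2103}{8}\right) \left(-527\right) = \frac{1108281}{8} \approx 1.3854 \cdot 10^{5}$)
$z \left(-320\right) = \frac{1108281}{8} \left(-320\right) = -44331240$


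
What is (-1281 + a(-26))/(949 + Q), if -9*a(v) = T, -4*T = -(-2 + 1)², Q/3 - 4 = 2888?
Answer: -46117/346500 ≈ -0.13309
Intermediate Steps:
Q = 8676 (Q = 12 + 3*2888 = 12 + 8664 = 8676)
T = ¼ (T = -(-1)*(-2 + 1)²/4 = -(-1)*(-1)²/4 = -(-1)/4 = -¼*(-1) = ¼ ≈ 0.25000)
a(v) = -1/36 (a(v) = -⅑*¼ = -1/36)
(-1281 + a(-26))/(949 + Q) = (-1281 - 1/36)/(949 + 8676) = -46117/36/9625 = -46117/36*1/9625 = -46117/346500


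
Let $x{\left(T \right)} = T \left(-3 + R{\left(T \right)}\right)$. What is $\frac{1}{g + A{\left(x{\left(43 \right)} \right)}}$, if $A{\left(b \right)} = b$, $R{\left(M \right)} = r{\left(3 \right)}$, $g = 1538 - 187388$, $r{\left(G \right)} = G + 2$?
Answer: $- \frac{1}{185764} \approx -5.3832 \cdot 10^{-6}$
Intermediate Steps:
$r{\left(G \right)} = 2 + G$
$g = -185850$ ($g = 1538 - 187388 = -185850$)
$R{\left(M \right)} = 5$ ($R{\left(M \right)} = 2 + 3 = 5$)
$x{\left(T \right)} = 2 T$ ($x{\left(T \right)} = T \left(-3 + 5\right) = T 2 = 2 T$)
$\frac{1}{g + A{\left(x{\left(43 \right)} \right)}} = \frac{1}{-185850 + 2 \cdot 43} = \frac{1}{-185850 + 86} = \frac{1}{-185764} = - \frac{1}{185764}$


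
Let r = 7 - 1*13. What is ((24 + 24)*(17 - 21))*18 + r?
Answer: -3462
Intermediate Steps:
r = -6 (r = 7 - 13 = -6)
((24 + 24)*(17 - 21))*18 + r = ((24 + 24)*(17 - 21))*18 - 6 = (48*(-4))*18 - 6 = -192*18 - 6 = -3456 - 6 = -3462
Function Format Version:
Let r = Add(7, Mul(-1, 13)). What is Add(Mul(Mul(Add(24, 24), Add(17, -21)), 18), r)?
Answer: -3462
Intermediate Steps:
r = -6 (r = Add(7, -13) = -6)
Add(Mul(Mul(Add(24, 24), Add(17, -21)), 18), r) = Add(Mul(Mul(Add(24, 24), Add(17, -21)), 18), -6) = Add(Mul(Mul(48, -4), 18), -6) = Add(Mul(-192, 18), -6) = Add(-3456, -6) = -3462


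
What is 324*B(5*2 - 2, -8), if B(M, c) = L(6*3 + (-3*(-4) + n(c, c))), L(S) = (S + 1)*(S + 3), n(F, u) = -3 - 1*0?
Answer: 272160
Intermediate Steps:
n(F, u) = -3 (n(F, u) = -3 + 0 = -3)
L(S) = (1 + S)*(3 + S)
B(M, c) = 840 (B(M, c) = 3 + (6*3 + (-3*(-4) - 3))² + 4*(6*3 + (-3*(-4) - 3)) = 3 + (18 + (12 - 3))² + 4*(18 + (12 - 3)) = 3 + (18 + 9)² + 4*(18 + 9) = 3 + 27² + 4*27 = 3 + 729 + 108 = 840)
324*B(5*2 - 2, -8) = 324*840 = 272160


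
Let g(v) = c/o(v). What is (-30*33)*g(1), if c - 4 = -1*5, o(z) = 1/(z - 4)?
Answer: -2970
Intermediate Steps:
o(z) = 1/(-4 + z)
c = -1 (c = 4 - 1*5 = 4 - 5 = -1)
g(v) = 4 - v (g(v) = -1/(1/(-4 + v)) = -(-4 + v) = 4 - v)
(-30*33)*g(1) = (-30*33)*(4 - 1*1) = -990*(4 - 1) = -990*3 = -2970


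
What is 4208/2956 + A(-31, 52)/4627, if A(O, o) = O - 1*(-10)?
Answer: 693155/488479 ≈ 1.4190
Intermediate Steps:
A(O, o) = 10 + O (A(O, o) = O + 10 = 10 + O)
4208/2956 + A(-31, 52)/4627 = 4208/2956 + (10 - 31)/4627 = 4208*(1/2956) - 21*1/4627 = 1052/739 - 3/661 = 693155/488479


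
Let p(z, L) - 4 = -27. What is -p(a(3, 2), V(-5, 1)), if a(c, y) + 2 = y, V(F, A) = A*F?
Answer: 23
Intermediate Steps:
a(c, y) = -2 + y
p(z, L) = -23 (p(z, L) = 4 - 27 = -23)
-p(a(3, 2), V(-5, 1)) = -1*(-23) = 23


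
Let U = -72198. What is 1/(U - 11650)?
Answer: -1/83848 ≈ -1.1926e-5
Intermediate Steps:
1/(U - 11650) = 1/(-72198 - 11650) = 1/(-83848) = -1/83848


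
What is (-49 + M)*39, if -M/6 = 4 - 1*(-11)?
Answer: -5421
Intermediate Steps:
M = -90 (M = -6*(4 - 1*(-11)) = -6*(4 + 11) = -6*15 = -90)
(-49 + M)*39 = (-49 - 90)*39 = -139*39 = -5421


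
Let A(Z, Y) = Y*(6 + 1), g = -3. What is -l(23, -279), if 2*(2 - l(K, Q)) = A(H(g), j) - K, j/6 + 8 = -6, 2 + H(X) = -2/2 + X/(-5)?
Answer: -615/2 ≈ -307.50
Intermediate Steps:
H(X) = -3 - X/5 (H(X) = -2 + (-2/2 + X/(-5)) = -2 + (-2*½ + X*(-⅕)) = -2 + (-1 - X/5) = -3 - X/5)
j = -84 (j = -48 + 6*(-6) = -48 - 36 = -84)
A(Z, Y) = 7*Y (A(Z, Y) = Y*7 = 7*Y)
l(K, Q) = 296 + K/2 (l(K, Q) = 2 - (7*(-84) - K)/2 = 2 - (-588 - K)/2 = 2 + (294 + K/2) = 296 + K/2)
-l(23, -279) = -(296 + (½)*23) = -(296 + 23/2) = -1*615/2 = -615/2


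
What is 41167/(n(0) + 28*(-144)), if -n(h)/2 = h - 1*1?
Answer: -41167/4030 ≈ -10.215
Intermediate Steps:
n(h) = 2 - 2*h (n(h) = -2*(h - 1*1) = -2*(h - 1) = -2*(-1 + h) = 2 - 2*h)
41167/(n(0) + 28*(-144)) = 41167/((2 - 2*0) + 28*(-144)) = 41167/((2 + 0) - 4032) = 41167/(2 - 4032) = 41167/(-4030) = 41167*(-1/4030) = -41167/4030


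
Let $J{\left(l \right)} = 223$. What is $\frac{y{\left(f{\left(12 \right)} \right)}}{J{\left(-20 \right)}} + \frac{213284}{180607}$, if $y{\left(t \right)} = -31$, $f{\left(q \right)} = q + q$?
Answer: $\frac{41963515}{40275361} \approx 1.0419$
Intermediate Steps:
$f{\left(q \right)} = 2 q$
$\frac{y{\left(f{\left(12 \right)} \right)}}{J{\left(-20 \right)}} + \frac{213284}{180607} = - \frac{31}{223} + \frac{213284}{180607} = \frac{41963515}{40275361}$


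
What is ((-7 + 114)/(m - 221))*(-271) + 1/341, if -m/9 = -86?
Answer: -9887424/188573 ≈ -52.433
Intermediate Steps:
m = 774 (m = -9*(-86) = 774)
((-7 + 114)/(m - 221))*(-271) + 1/341 = ((-7 + 114)/(774 - 221))*(-271) + 1/341 = (107/553)*(-271) + 1/341 = -28997/553 + 1/341 = -9887424/188573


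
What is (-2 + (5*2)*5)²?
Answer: 2304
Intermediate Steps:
(-2 + (5*2)*5)² = (-2 + 10*5)² = (-2 + 50)² = 48² = 2304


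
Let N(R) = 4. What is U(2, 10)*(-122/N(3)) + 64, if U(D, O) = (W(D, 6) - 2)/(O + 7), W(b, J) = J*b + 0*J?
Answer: 783/17 ≈ 46.059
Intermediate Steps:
W(b, J) = J*b (W(b, J) = J*b + 0 = J*b)
U(D, O) = (-2 + 6*D)/(7 + O) (U(D, O) = (6*D - 2)/(O + 7) = (-2 + 6*D)/(7 + O))
U(2, 10)*(-122/N(3)) + 64 = (2*(-1 + 3*2)/(7 + 10))*(-122/4) + 64 = (2*(-1 + 6)/17)*(-122*1/4) + 64 = (2*(1/17)*5)*(-61/2) + 64 = (10/17)*(-61/2) + 64 = -305/17 + 64 = 783/17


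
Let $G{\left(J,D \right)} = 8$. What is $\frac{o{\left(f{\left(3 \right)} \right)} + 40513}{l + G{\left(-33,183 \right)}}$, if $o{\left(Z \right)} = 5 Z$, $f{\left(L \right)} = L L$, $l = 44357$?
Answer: $\frac{40558}{44365} \approx 0.91419$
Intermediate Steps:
$f{\left(L \right)} = L^{2}$
$\frac{o{\left(f{\left(3 \right)} \right)} + 40513}{l + G{\left(-33,183 \right)}} = \frac{5 \cdot 3^{2} + 40513}{44357 + 8} = \frac{5 \cdot 9 + 40513}{44365} = \left(45 + 40513\right) \frac{1}{44365} = 40558 \cdot \frac{1}{44365} = \frac{40558}{44365}$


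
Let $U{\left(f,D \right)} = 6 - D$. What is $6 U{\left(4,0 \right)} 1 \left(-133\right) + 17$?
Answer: $-4771$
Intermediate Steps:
$6 U{\left(4,0 \right)} 1 \left(-133\right) + 17 = 6 \left(6 - 0\right) 1 \left(-133\right) + 17 = 6 \left(6 + 0\right) 1 \left(-133\right) + 17 = 6 \cdot 6 \cdot 1 \left(-133\right) + 17 = 36 \cdot 1 \left(-133\right) + 17 = 36 \left(-133\right) + 17 = -4788 + 17 = -4771$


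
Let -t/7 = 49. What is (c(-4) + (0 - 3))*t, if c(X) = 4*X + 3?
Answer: 5488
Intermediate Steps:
t = -343 (t = -7*49 = -343)
c(X) = 3 + 4*X
(c(-4) + (0 - 3))*t = ((3 + 4*(-4)) + (0 - 3))*(-343) = ((3 - 16) - 3)*(-343) = (-13 - 3)*(-343) = -16*(-343) = 5488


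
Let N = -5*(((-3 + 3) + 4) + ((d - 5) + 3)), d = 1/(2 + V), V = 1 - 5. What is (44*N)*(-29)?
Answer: 9570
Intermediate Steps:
V = -4
d = -½ (d = 1/(2 - 4) = 1/(-2) = -½ ≈ -0.50000)
N = -15/2 (N = -5*(((-3 + 3) + 4) + ((-½ - 5) + 3)) = -5*((0 + 4) + (-11/2 + 3)) = -5*(4 - 5/2) = -5*3/2 = -15/2 ≈ -7.5000)
(44*N)*(-29) = (44*(-15/2))*(-29) = -330*(-29) = 9570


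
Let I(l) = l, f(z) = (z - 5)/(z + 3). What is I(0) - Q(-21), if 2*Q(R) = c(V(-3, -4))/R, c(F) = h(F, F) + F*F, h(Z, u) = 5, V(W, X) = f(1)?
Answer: 1/7 ≈ 0.14286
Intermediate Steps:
f(z) = (-5 + z)/(3 + z)
V(W, X) = -1 (V(W, X) = (-5 + 1)/(3 + 1) = -4/4 = (1/4)*(-4) = -1)
c(F) = 5 + F**2 (c(F) = 5 + F*F = 5 + F**2)
Q(R) = 3/R (Q(R) = ((5 + (-1)**2)/R)/2 = ((5 + 1)/R)/2 = (6/R)/2 = 3/R)
I(0) - Q(-21) = 0 - 3/(-21) = 0 - 3*(-1)/21 = 0 - 1*(-1/7) = 0 + 1/7 = 1/7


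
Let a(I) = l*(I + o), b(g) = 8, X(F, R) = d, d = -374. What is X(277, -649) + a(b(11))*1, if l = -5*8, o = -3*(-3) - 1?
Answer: -1014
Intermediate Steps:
X(F, R) = -374
o = 8 (o = 9 - 1 = 8)
l = -40
a(I) = -320 - 40*I (a(I) = -40*(I + 8) = -40*(8 + I) = -320 - 40*I)
X(277, -649) + a(b(11))*1 = -374 + (-320 - 40*8)*1 = -374 + (-320 - 320)*1 = -374 - 640*1 = -374 - 640 = -1014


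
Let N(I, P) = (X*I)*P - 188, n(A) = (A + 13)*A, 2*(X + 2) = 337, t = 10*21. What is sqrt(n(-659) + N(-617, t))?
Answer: I*sqrt(21147879) ≈ 4598.7*I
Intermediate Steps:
t = 210
X = 333/2 (X = -2 + (1/2)*337 = -2 + 337/2 = 333/2 ≈ 166.50)
n(A) = A*(13 + A) (n(A) = (13 + A)*A = A*(13 + A))
N(I, P) = -188 + 333*I*P/2 (N(I, P) = (333*I/2)*P - 188 = 333*I*P/2 - 188 = -188 + 333*I*P/2)
sqrt(n(-659) + N(-617, t)) = sqrt(-659*(13 - 659) + (-188 + (333/2)*(-617)*210)) = sqrt(-659*(-646) + (-188 - 21573405)) = sqrt(425714 - 21573593) = sqrt(-21147879) = I*sqrt(21147879)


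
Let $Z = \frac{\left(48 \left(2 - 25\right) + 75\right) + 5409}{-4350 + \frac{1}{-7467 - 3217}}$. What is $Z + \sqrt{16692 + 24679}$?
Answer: $- \frac{46795920}{46475401} + \sqrt{41371} \approx 202.39$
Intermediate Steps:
$Z = - \frac{46795920}{46475401}$ ($Z = \frac{\left(48 \left(-23\right) + 75\right) + 5409}{-4350 + \frac{1}{-10684}} = \frac{\left(-1104 + 75\right) + 5409}{-4350 - \frac{1}{10684}} = \frac{-1029 + 5409}{- \frac{46475401}{10684}} = 4380 \left(- \frac{10684}{46475401}\right) = - \frac{46795920}{46475401} \approx -1.0069$)
$Z + \sqrt{16692 + 24679} = - \frac{46795920}{46475401} + \sqrt{16692 + 24679} = - \frac{46795920}{46475401} + \sqrt{41371}$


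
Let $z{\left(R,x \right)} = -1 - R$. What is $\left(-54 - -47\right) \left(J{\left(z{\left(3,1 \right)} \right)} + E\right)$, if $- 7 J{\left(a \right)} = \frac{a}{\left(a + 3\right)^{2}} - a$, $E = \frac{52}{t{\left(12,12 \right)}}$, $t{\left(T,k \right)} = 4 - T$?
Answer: $\frac{91}{2} \approx 45.5$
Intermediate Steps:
$E = - \frac{13}{2}$ ($E = \frac{52}{4 - 12} = \frac{52}{-8} = 52 \left(- \frac{1}{8}\right) = - \frac{13}{2} \approx -6.5$)
$J{\left(a \right)} = \frac{a}{7} - \frac{a}{7 \left(3 + a\right)^{2}}$ ($J{\left(a \right)} = - \frac{\frac{a}{\left(a + 3\right)^{2}} - a}{7} = - \frac{\frac{a}{\left(3 + a\right)^{2}} - a}{7} = - \frac{- a + \frac{a}{\left(3 + a\right)^{2}}}{7} = \frac{a}{7} - \frac{a}{7 \left(3 + a\right)^{2}}$)
$\left(-54 - -47\right) \left(J{\left(z{\left(3,1 \right)} \right)} + E\right) = \left(-54 - -47\right) \left(\left(\frac{-1 - 3}{7} - \frac{-1 - 3}{7 \left(3 - 4\right)^{2}}\right) - \frac{13}{2}\right) = \left(-54 + 47\right) \left(\left(\frac{-1 - 3}{7} - \frac{-1 - 3}{7 \left(3 - 4\right)^{2}}\right) - \frac{13}{2}\right) = - 7 \left(\left(\frac{1}{7} \left(-4\right) - - \frac{4}{7 \left(3 - 4\right)^{2}}\right) - \frac{13}{2}\right) = - 7 \left(\left(- \frac{4}{7} - - \frac{4}{7 \cdot 1}\right) - \frac{13}{2}\right) = - 7 \left(\left(- \frac{4}{7} - \left(- \frac{4}{7}\right) 1\right) - \frac{13}{2}\right) = - 7 \left(\left(- \frac{4}{7} + \frac{4}{7}\right) - \frac{13}{2}\right) = - 7 \left(0 - \frac{13}{2}\right) = \left(-7\right) \left(- \frac{13}{2}\right) = \frac{91}{2}$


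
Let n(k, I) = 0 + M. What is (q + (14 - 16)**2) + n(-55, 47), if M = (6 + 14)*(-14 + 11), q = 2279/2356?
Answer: -129657/2356 ≈ -55.033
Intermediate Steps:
q = 2279/2356 (q = 2279*(1/2356) = 2279/2356 ≈ 0.96732)
M = -60 (M = 20*(-3) = -60)
n(k, I) = -60 (n(k, I) = 0 - 60 = -60)
(q + (14 - 16)**2) + n(-55, 47) = (2279/2356 + (14 - 16)**2) - 60 = (2279/2356 + (-2)**2) - 60 = (2279/2356 + 4) - 60 = 11703/2356 - 60 = -129657/2356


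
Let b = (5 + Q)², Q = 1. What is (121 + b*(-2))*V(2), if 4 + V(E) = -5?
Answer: -441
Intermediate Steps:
V(E) = -9 (V(E) = -4 - 5 = -9)
b = 36 (b = (5 + 1)² = 6² = 36)
(121 + b*(-2))*V(2) = (121 + 36*(-2))*(-9) = (121 - 72)*(-9) = 49*(-9) = -441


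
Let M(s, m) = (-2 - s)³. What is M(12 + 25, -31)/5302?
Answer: -59319/5302 ≈ -11.188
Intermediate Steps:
M(12 + 25, -31)/5302 = -(2 + (12 + 25))³/5302 = -(2 + 37)³*(1/5302) = -1*39³*(1/5302) = -1*59319*(1/5302) = -59319*1/5302 = -59319/5302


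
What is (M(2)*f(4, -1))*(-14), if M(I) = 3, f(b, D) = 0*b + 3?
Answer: -126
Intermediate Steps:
f(b, D) = 3 (f(b, D) = 0 + 3 = 3)
(M(2)*f(4, -1))*(-14) = (3*3)*(-14) = 9*(-14) = -126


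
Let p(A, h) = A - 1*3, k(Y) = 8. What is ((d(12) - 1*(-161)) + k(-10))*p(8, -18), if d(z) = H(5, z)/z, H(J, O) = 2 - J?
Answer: 3375/4 ≈ 843.75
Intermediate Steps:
p(A, h) = -3 + A (p(A, h) = A - 3 = -3 + A)
d(z) = -3/z (d(z) = (2 - 1*5)/z = (2 - 5)/z = -3/z)
((d(12) - 1*(-161)) + k(-10))*p(8, -18) = ((-3/12 - 1*(-161)) + 8)*(-3 + 8) = ((-3*1/12 + 161) + 8)*5 = ((-¼ + 161) + 8)*5 = (643/4 + 8)*5 = (675/4)*5 = 3375/4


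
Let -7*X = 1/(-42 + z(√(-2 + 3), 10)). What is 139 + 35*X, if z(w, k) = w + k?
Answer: 4314/31 ≈ 139.16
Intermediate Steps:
z(w, k) = k + w
X = 1/217 (X = -1/(7*(-42 + (10 + √(-2 + 3)))) = -1/(7*(-42 + (10 + √1))) = -1/(7*(-42 + (10 + 1))) = -1/(7*(-42 + 11)) = -⅐/(-31) = -⅐*(-1/31) = 1/217 ≈ 0.0046083)
139 + 35*X = 139 + 35*(1/217) = 139 + 5/31 = 4314/31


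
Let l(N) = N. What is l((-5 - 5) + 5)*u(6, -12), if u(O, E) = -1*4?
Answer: 20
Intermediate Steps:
u(O, E) = -4
l((-5 - 5) + 5)*u(6, -12) = ((-5 - 5) + 5)*(-4) = (-10 + 5)*(-4) = -5*(-4) = 20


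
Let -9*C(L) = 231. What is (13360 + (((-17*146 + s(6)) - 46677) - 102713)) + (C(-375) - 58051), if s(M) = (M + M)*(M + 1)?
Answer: -589514/3 ≈ -1.9650e+5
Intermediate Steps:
C(L) = -77/3 (C(L) = -⅑*231 = -77/3)
s(M) = 2*M*(1 + M) (s(M) = (2*M)*(1 + M) = 2*M*(1 + M))
(13360 + (((-17*146 + s(6)) - 46677) - 102713)) + (C(-375) - 58051) = (13360 + (((-17*146 + 2*6*(1 + 6)) - 46677) - 102713)) + (-77/3 - 58051) = (13360 + (((-2482 + 2*6*7) - 46677) - 102713)) - 174230/3 = (13360 + (((-2482 + 84) - 46677) - 102713)) - 174230/3 = (13360 + ((-2398 - 46677) - 102713)) - 174230/3 = (13360 + (-49075 - 102713)) - 174230/3 = (13360 - 151788) - 174230/3 = -138428 - 174230/3 = -589514/3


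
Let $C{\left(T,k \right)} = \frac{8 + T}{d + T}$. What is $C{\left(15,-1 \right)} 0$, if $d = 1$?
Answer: $0$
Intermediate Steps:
$C{\left(T,k \right)} = \frac{8 + T}{1 + T}$
$C{\left(15,-1 \right)} 0 = \frac{8 + 15}{1 + 15} \cdot 0 = \frac{1}{16} \cdot 23 \cdot 0 = \frac{23}{16} \cdot 0 = 0$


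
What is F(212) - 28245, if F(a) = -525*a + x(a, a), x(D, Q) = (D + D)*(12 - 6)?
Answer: -137001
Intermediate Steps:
x(D, Q) = 12*D (x(D, Q) = (2*D)*6 = 12*D)
F(a) = -513*a (F(a) = -525*a + 12*a = -513*a)
F(212) - 28245 = -513*212 - 28245 = -108756 - 28245 = -137001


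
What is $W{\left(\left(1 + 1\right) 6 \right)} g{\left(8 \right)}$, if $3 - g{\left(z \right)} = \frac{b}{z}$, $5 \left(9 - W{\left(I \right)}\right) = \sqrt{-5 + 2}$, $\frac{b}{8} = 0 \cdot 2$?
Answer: $27 - \frac{3 i \sqrt{3}}{5} \approx 27.0 - 1.0392 i$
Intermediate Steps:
$b = 0$ ($b = 8 \cdot 0 \cdot 2 = 8 \cdot 0 = 0$)
$W{\left(I \right)} = 9 - \frac{i \sqrt{3}}{5}$ ($W{\left(I \right)} = 9 - \frac{\sqrt{-5 + 2}}{5} = 9 - \frac{\sqrt{-3}}{5} = 9 - \frac{i \sqrt{3}}{5}$)
$g{\left(z \right)} = 3$ ($g{\left(z \right)} = 3 - \frac{0}{z} = 3 - 0 = 3 + 0 = 3$)
$W{\left(\left(1 + 1\right) 6 \right)} g{\left(8 \right)} = \left(9 - \frac{i \sqrt{3}}{5}\right) 3 = 27 - \frac{3 i \sqrt{3}}{5}$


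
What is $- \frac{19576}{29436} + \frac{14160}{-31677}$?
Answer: $- \frac{86410226}{77703681} \approx -1.112$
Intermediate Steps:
$- \frac{19576}{29436} + \frac{14160}{-31677} = \left(-19576\right) \frac{1}{29436} + 14160 \left(- \frac{1}{31677}\right) = - \frac{4894}{7359} - \frac{4720}{10559} = - \frac{86410226}{77703681}$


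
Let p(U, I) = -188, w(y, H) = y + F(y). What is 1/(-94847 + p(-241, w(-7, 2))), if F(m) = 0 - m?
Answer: -1/95035 ≈ -1.0522e-5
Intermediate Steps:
F(m) = -m
w(y, H) = 0 (w(y, H) = y - y = 0)
1/(-94847 + p(-241, w(-7, 2))) = 1/(-94847 - 188) = 1/(-95035) = -1/95035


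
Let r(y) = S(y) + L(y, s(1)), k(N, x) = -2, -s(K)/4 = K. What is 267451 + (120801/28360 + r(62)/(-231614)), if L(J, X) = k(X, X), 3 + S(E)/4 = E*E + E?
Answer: 878399482312127/3284286520 ≈ 2.6746e+5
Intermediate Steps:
s(K) = -4*K
S(E) = -12 + 4*E + 4*E² (S(E) = -12 + 4*(E*E + E) = -12 + 4*(E² + E) = -12 + 4*(E + E²) = -12 + (4*E + 4*E²) = -12 + 4*E + 4*E²)
L(J, X) = -2
r(y) = -14 + 4*y + 4*y² (r(y) = (-12 + 4*y + 4*y²) - 2 = -14 + 4*y + 4*y²)
267451 + (120801/28360 + r(62)/(-231614)) = 267451 + (120801/28360 + (-14 + 4*62 + 4*62²)/(-231614)) = 267451 + (120801*(1/28360) + (-14 + 248 + 4*3844)*(-1/231614)) = 267451 + (120801/28360 + (-14 + 248 + 15376)*(-1/231614)) = 267451 + (120801/28360 + 15610*(-1/231614)) = 267451 + (120801/28360 - 7805/115807) = 267451 + 13768251607/3284286520 = 878399482312127/3284286520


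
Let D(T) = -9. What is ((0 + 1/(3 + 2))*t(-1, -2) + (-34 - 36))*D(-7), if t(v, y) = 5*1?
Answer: 621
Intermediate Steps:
t(v, y) = 5
((0 + 1/(3 + 2))*t(-1, -2) + (-34 - 36))*D(-7) = ((0 + 1/(3 + 2))*5 + (-34 - 36))*(-9) = ((0 + 1/5)*5 - 70)*(-9) = ((1/5)*5 - 70)*(-9) = (1 - 70)*(-9) = -69*(-9) = 621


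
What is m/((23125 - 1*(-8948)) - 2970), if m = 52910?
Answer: 52910/29103 ≈ 1.8180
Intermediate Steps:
m/((23125 - 1*(-8948)) - 2970) = 52910/((23125 - 1*(-8948)) - 2970) = 52910/((23125 + 8948) - 2970) = 52910/(32073 - 2970) = 52910/29103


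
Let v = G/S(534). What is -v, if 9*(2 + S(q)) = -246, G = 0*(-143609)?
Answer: 0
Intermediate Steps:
G = 0
S(q) = -88/3 (S(q) = -2 + (⅑)*(-246) = -2 - 82/3 = -88/3)
v = 0 (v = 0/(-88/3) = 0*(-3/88) = 0)
-v = -1*0 = 0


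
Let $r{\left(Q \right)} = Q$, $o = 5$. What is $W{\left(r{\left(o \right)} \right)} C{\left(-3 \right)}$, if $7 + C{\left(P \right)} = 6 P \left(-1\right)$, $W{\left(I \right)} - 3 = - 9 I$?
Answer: $-462$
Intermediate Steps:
$W{\left(I \right)} = 3 - 9 I$
$C{\left(P \right)} = -7 - 6 P$ ($C{\left(P \right)} = -7 + 6 P \left(-1\right) = -7 - 6 P$)
$W{\left(r{\left(o \right)} \right)} C{\left(-3 \right)} = \left(3 - 45\right) \left(-7 - -18\right) = \left(3 - 45\right) \left(-7 + 18\right) = \left(-42\right) 11 = -462$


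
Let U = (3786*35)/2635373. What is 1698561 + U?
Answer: 4476341930763/2635373 ≈ 1.6986e+6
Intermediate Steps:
U = 132510/2635373 (U = 132510*(1/2635373) = 132510/2635373 ≈ 0.050281)
1698561 + U = 1698561 + 132510/2635373 = 4476341930763/2635373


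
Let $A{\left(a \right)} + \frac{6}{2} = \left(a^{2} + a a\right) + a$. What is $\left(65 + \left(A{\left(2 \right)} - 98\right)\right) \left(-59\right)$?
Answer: $1534$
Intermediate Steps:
$A{\left(a \right)} = -3 + a + 2 a^{2}$ ($A{\left(a \right)} = -3 + \left(\left(a^{2} + a a\right) + a\right) = -3 + \left(\left(a^{2} + a^{2}\right) + a\right) = -3 + \left(2 a^{2} + a\right) = -3 + \left(a + 2 a^{2}\right) = -3 + a + 2 a^{2}$)
$\left(65 + \left(A{\left(2 \right)} - 98\right)\right) \left(-59\right) = \left(65 + \left(\left(-3 + 2 + 2 \cdot 2^{2}\right) - 98\right)\right) \left(-59\right) = \left(65 + \left(\left(-3 + 2 + 2 \cdot 4\right) - 98\right)\right) \left(-59\right) = \left(65 + \left(\left(-3 + 2 + 8\right) - 98\right)\right) \left(-59\right) = \left(65 + \left(7 - 98\right)\right) \left(-59\right) = \left(65 - 91\right) \left(-59\right) = \left(-26\right) \left(-59\right) = 1534$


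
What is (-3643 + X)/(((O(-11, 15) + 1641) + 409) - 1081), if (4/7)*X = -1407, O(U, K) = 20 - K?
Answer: -24421/3896 ≈ -6.2682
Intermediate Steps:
X = -9849/4 (X = (7/4)*(-1407) = -9849/4 ≈ -2462.3)
(-3643 + X)/(((O(-11, 15) + 1641) + 409) - 1081) = (-3643 - 9849/4)/((((20 - 1*15) + 1641) + 409) - 1081) = -24421/(4*((((20 - 15) + 1641) + 409) - 1081)) = -24421/(4*(((5 + 1641) + 409) - 1081)) = -24421/(4*((1646 + 409) - 1081)) = -24421/(4*(2055 - 1081)) = -24421/4/974 = -24421/4*1/974 = -24421/3896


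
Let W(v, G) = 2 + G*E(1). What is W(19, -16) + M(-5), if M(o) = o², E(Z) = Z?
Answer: 11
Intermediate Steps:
W(v, G) = 2 + G (W(v, G) = 2 + G*1 = 2 + G)
W(19, -16) + M(-5) = (2 - 16) + (-5)² = -14 + 25 = 11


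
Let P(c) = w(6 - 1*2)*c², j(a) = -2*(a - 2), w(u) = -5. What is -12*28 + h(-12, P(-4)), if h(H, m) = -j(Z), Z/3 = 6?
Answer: -304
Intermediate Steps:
Z = 18 (Z = 3*6 = 18)
j(a) = 4 - 2*a (j(a) = -2*(-2 + a) = 4 - 2*a)
P(c) = -5*c²
h(H, m) = 32 (h(H, m) = -(4 - 2*18) = -(4 - 36) = -1*(-32) = 32)
-12*28 + h(-12, P(-4)) = -12*28 + 32 = -336 + 32 = -304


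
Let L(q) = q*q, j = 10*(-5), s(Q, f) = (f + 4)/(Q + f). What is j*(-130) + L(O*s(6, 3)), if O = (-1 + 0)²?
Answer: 526549/81 ≈ 6500.6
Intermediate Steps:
s(Q, f) = (4 + f)/(Q + f)
O = 1 (O = (-1)² = 1)
j = -50
L(q) = q²
j*(-130) + L(O*s(6, 3)) = -50*(-130) + (1*((4 + 3)/(6 + 3)))² = 6500 + (1*(7/9))² = 6500 + (7/9)² = 6500 + 49/81 = 526549/81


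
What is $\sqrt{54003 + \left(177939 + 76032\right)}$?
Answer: $\sqrt{307974} \approx 554.95$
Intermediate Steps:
$\sqrt{54003 + \left(177939 + 76032\right)} = \sqrt{54003 + 253971} = \sqrt{307974}$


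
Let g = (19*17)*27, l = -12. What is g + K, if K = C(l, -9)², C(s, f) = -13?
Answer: 8890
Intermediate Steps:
K = 169 (K = (-13)² = 169)
g = 8721 (g = 323*27 = 8721)
g + K = 8721 + 169 = 8890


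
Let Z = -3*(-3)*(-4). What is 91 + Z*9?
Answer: -233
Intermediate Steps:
Z = -36 (Z = 9*(-4) = -36)
91 + Z*9 = 91 - 36*9 = 91 - 324 = -233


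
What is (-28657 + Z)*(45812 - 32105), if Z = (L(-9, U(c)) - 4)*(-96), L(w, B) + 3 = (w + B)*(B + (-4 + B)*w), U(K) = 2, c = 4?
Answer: -199368315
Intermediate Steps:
L(w, B) = -3 + (B + w)*(B + w*(-4 + B)) (L(w, B) = -3 + (w + B)*(B + (-4 + B)*w) = -3 + (B + w)*(B + w*(-4 + B)))
Z = 14112 (Z = ((-3 + 2² - 4*(-9)² + 2*(-9)² - 9*2² - 3*2*(-9)) - 4)*(-96) = ((-3 + 4 - 4*81 + 2*81 - 9*4 + 54) - 4)*(-96) = ((-3 + 4 - 324 + 162 - 36 + 54) - 4)*(-96) = (-143 - 4)*(-96) = -147*(-96) = 14112)
(-28657 + Z)*(45812 - 32105) = (-28657 + 14112)*(45812 - 32105) = -14545*13707 = -199368315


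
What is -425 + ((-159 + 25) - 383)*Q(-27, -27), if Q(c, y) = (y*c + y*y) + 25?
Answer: -767136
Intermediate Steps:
Q(c, y) = 25 + y² + c*y (Q(c, y) = (c*y + y²) + 25 = (y² + c*y) + 25 = 25 + y² + c*y)
-425 + ((-159 + 25) - 383)*Q(-27, -27) = -425 + ((-159 + 25) - 383)*(25 + (-27)² - 27*(-27)) = -425 + (-134 - 383)*(25 + 729 + 729) = -425 - 517*1483 = -425 - 766711 = -767136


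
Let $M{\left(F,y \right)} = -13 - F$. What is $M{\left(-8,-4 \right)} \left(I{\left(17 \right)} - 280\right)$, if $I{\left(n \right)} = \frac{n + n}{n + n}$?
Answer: $1395$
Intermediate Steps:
$I{\left(n \right)} = 1$ ($I{\left(n \right)} = \frac{2 n}{2 n} = 2 n \frac{1}{2 n} = 1$)
$M{\left(-8,-4 \right)} \left(I{\left(17 \right)} - 280\right) = \left(-13 - -8\right) \left(1 - 280\right) = \left(-13 + 8\right) \left(-279\right) = \left(-5\right) \left(-279\right) = 1395$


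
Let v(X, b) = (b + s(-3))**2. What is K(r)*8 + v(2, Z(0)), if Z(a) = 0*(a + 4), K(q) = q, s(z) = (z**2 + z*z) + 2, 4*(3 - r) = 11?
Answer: 402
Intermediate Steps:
r = 1/4 (r = 3 - 1/4*11 = 3 - 11/4 = 1/4 ≈ 0.25000)
s(z) = 2 + 2*z**2 (s(z) = (z**2 + z**2) + 2 = 2*z**2 + 2 = 2 + 2*z**2)
Z(a) = 0 (Z(a) = 0*(4 + a) = 0)
v(X, b) = (20 + b)**2 (v(X, b) = (b + (2 + 2*(-3)**2))**2 = (b + (2 + 2*9))**2 = (b + (2 + 18))**2 = (b + 20)**2 = (20 + b)**2)
K(r)*8 + v(2, Z(0)) = (1/4)*8 + (20 + 0)**2 = 2 + 20**2 = 2 + 400 = 402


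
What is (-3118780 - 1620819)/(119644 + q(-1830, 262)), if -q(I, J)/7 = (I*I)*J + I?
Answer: 4739599/6141750146 ≈ 0.00077170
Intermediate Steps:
q(I, J) = -7*I - 7*J*I**2 (q(I, J) = -7*((I*I)*J + I) = -7*(I**2*J + I) = -7*(J*I**2 + I) = -7*(I + J*I**2) = -7*I - 7*J*I**2)
(-3118780 - 1620819)/(119644 + q(-1830, 262)) = (-3118780 - 1620819)/(119644 - 7*(-1830)*(1 - 1830*262)) = -4739599/(119644 - 7*(-1830)*(1 - 479460)) = -4739599/(119644 - 7*(-1830)*(-479459)) = -4739599/(119644 - 6141869790) = -4739599/(-6141750146) = -4739599*(-1/6141750146) = 4739599/6141750146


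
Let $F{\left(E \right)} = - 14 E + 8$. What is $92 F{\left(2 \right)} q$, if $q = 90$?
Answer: $-165600$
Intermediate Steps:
$F{\left(E \right)} = 8 - 14 E$
$92 F{\left(2 \right)} q = 92 \left(8 - 28\right) 90 = 92 \left(-20\right) 90 = \left(-1840\right) 90 = -165600$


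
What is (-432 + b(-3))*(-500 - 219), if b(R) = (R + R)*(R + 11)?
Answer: 345120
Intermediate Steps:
b(R) = 2*R*(11 + R) (b(R) = (2*R)*(11 + R) = 2*R*(11 + R))
(-432 + b(-3))*(-500 - 219) = (-432 + 2*(-3)*(11 - 3))*(-500 - 219) = (-432 + 2*(-3)*8)*(-719) = (-432 - 48)*(-719) = -480*(-719) = 345120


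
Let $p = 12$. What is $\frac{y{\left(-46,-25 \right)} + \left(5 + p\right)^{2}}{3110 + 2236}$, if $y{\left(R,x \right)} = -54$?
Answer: $\frac{235}{5346} \approx 0.043958$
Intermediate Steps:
$\frac{y{\left(-46,-25 \right)} + \left(5 + p\right)^{2}}{3110 + 2236} = \frac{-54 + \left(5 + 12\right)^{2}}{3110 + 2236} = \frac{-54 + 17^{2}}{5346} = \left(-54 + 289\right) \frac{1}{5346} = 235 \cdot \frac{1}{5346} = \frac{235}{5346}$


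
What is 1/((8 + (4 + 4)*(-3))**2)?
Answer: 1/256 ≈ 0.0039063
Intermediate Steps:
1/((8 + (4 + 4)*(-3))**2) = 1/((8 + 8*(-3))**2) = 1/((8 - 24)**2) = 1/((-16)**2) = 1/256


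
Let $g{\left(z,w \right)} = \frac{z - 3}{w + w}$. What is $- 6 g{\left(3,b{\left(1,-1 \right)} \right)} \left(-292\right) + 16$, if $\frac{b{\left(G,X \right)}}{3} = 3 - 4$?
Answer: $16$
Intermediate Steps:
$b{\left(G,X \right)} = -3$ ($b{\left(G,X \right)} = 3 \left(3 - 4\right) = 3 \left(-1\right) = -3$)
$g{\left(z,w \right)} = \frac{-3 + z}{2 w}$
$- 6 g{\left(3,b{\left(1,-1 \right)} \right)} \left(-292\right) + 16 = - 6 \frac{-3 + 3}{2 \left(-3\right)} \left(-292\right) + 16 = - 6 \cdot \frac{1}{2} \left(- \frac{1}{3}\right) 0 \left(-292\right) + 16 = \left(-6\right) 0 \left(-292\right) + 16 = 0 \left(-292\right) + 16 = 0 + 16 = 16$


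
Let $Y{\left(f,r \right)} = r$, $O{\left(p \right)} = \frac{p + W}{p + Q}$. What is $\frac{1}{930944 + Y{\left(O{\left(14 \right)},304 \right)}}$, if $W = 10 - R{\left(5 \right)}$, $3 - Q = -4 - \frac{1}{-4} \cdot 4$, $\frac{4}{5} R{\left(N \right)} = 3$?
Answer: $\frac{1}{931248} \approx 1.0738 \cdot 10^{-6}$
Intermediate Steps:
$R{\left(N \right)} = \frac{15}{4}$ ($R{\left(N \right)} = \frac{5}{4} \cdot 3 = \frac{15}{4}$)
$Q = 6$ ($Q = 3 - \left(-4 - \frac{1}{-4} \cdot 4\right) = 3 - \left(-4 - \left(- \frac{1}{4}\right) 4\right) = 3 - \left(-4 - -1\right) = 3 - \left(-4 + 1\right) = 3 - -3 = 3 + 3 = 6$)
$W = \frac{25}{4}$ ($W = 10 - \frac{15}{4} = \frac{25}{4} \approx 6.25$)
$O{\left(p \right)} = \frac{\frac{25}{4} + p}{6 + p}$ ($O{\left(p \right)} = \frac{p + \frac{25}{4}}{p + 6} = \frac{\frac{25}{4} + p}{6 + p}$)
$\frac{1}{930944 + Y{\left(O{\left(14 \right)},304 \right)}} = \frac{1}{930944 + 304} = \frac{1}{931248}$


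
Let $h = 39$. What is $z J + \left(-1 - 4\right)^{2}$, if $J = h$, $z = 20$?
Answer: $805$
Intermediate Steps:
$J = 39$
$z J + \left(-1 - 4\right)^{2} = 20 \cdot 39 + \left(-1 - 4\right)^{2} = 780 + \left(-5\right)^{2} = 780 + 25 = 805$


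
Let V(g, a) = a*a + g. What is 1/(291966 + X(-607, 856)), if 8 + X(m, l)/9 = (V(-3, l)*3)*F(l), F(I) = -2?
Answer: -1/39275688 ≈ -2.5461e-8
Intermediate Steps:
V(g, a) = g + a**2 (V(g, a) = a**2 + g = g + a**2)
X(m, l) = 90 - 54*l**2 (X(m, l) = -72 + 9*(((-3 + l**2)*3)*(-2)) = -72 + 9*((-9 + 3*l**2)*(-2)) = -72 + 9*(18 - 6*l**2) = -72 + (162 - 54*l**2) = 90 - 54*l**2)
1/(291966 + X(-607, 856)) = 1/(291966 + (90 - 54*856**2)) = 1/(291966 + (90 - 54*732736)) = 1/(291966 + (90 - 39567744)) = 1/(291966 - 39567654) = 1/(-39275688) = -1/39275688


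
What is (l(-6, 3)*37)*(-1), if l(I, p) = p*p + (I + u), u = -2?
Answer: -37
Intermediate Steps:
l(I, p) = -2 + I + p² (l(I, p) = p*p + (I - 2) = p² + (-2 + I) = -2 + I + p²)
(l(-6, 3)*37)*(-1) = ((-2 - 6 + 3²)*37)*(-1) = ((-2 - 6 + 9)*37)*(-1) = (1*37)*(-1) = 37*(-1) = -37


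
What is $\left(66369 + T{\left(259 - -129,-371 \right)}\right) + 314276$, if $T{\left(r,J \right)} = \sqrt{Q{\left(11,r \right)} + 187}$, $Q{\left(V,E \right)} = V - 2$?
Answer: $380659$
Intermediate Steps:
$Q{\left(V,E \right)} = -2 + V$ ($Q{\left(V,E \right)} = V - 2 = -2 + V$)
$T{\left(r,J \right)} = 14$ ($T{\left(r,J \right)} = \sqrt{\left(-2 + 11\right) + 187} = \sqrt{9 + 187} = \sqrt{196} = 14$)
$\left(66369 + T{\left(259 - -129,-371 \right)}\right) + 314276 = \left(66369 + 14\right) + 314276 = 66383 + 314276 = 380659$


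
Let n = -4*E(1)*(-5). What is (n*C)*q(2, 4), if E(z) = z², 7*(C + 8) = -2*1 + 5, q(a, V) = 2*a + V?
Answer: -8480/7 ≈ -1211.4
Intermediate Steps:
q(a, V) = V + 2*a
C = -53/7 (C = -8 + (-2*1 + 5)/7 = -8 + (-2 + 5)/7 = -8 + (⅐)*3 = -8 + 3/7 = -53/7 ≈ -7.5714)
n = 20 (n = -4*1²*(-5) = -4*1*(-5) = -4*(-5) = 20)
(n*C)*q(2, 4) = (20*(-53/7))*(4 + 2*2) = -1060*(4 + 4)/7 = -1060/7*8 = -8480/7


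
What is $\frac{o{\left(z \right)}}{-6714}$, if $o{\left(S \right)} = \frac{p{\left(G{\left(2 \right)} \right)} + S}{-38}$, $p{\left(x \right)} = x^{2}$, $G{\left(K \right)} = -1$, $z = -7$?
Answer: $- \frac{1}{42522} \approx -2.3517 \cdot 10^{-5}$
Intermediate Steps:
$o{\left(S \right)} = - \frac{1}{38} - \frac{S}{38}$ ($o{\left(S \right)} = \frac{\left(-1\right)^{2} + S}{-38} = \left(1 + S\right) \left(- \frac{1}{38}\right) = - \frac{1}{38} - \frac{S}{38}$)
$\frac{o{\left(z \right)}}{-6714} = \frac{- \frac{1}{38} - - \frac{7}{38}}{-6714} = \left(- \frac{1}{38} + \frac{7}{38}\right) \left(- \frac{1}{6714}\right) = \frac{3}{19} \left(- \frac{1}{6714}\right) = - \frac{1}{42522}$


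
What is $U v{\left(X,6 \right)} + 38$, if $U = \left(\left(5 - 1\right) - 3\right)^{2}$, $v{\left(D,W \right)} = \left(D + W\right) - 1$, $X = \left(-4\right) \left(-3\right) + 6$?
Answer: $61$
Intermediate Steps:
$X = 18$ ($X = 12 + 6 = 18$)
$v{\left(D,W \right)} = -1 + D + W$
$U = 1$ ($U = \left(4 - 3\right)^{2} = 1^{2} = 1$)
$U v{\left(X,6 \right)} + 38 = 1 \left(-1 + 18 + 6\right) + 38 = 1 \cdot 23 + 38 = 23 + 38 = 61$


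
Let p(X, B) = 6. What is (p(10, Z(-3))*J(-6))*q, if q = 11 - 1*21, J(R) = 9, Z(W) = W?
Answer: -540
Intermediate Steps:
q = -10 (q = 11 - 21 = -10)
(p(10, Z(-3))*J(-6))*q = (6*9)*(-10) = 54*(-10) = -540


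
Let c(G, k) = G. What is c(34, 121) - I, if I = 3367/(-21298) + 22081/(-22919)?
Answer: 17143830719/488128862 ≈ 35.122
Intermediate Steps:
I = -547449411/488128862 (I = 3367*(-1/21298) + 22081*(-1/22919) = -3367/21298 - 22081/22919 = -547449411/488128862 ≈ -1.1215)
c(34, 121) - I = 34 - 1*(-547449411/488128862) = 34 + 547449411/488128862 = 17143830719/488128862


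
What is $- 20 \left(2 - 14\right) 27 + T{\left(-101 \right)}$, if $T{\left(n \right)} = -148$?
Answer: $6332$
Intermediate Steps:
$- 20 \left(2 - 14\right) 27 + T{\left(-101 \right)} = - 20 \left(2 - 14\right) 27 - 148 = \left(-20\right) \left(-12\right) 27 - 148 = 240 \cdot 27 - 148 = 6480 - 148 = 6332$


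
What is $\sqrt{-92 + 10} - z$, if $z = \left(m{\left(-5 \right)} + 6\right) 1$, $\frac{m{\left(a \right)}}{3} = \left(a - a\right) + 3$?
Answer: $-15 + i \sqrt{82} \approx -15.0 + 9.0554 i$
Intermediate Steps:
$m{\left(a \right)} = 9$ ($m{\left(a \right)} = 3 \left(\left(a - a\right) + 3\right) = 3 \left(0 + 3\right) = 3 \cdot 3 = 9$)
$z = 15$ ($z = \left(9 + 6\right) 1 = 15 \cdot 1 = 15$)
$\sqrt{-92 + 10} - z = \sqrt{-92 + 10} - 15 = \sqrt{-82} - 15 = i \sqrt{82} - 15 = -15 + i \sqrt{82}$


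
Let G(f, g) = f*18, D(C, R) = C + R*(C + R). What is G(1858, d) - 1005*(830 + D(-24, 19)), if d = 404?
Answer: -681111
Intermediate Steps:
G(f, g) = 18*f
G(1858, d) - 1005*(830 + D(-24, 19)) = 18*1858 - 1005*(830 + (-24 + 19² - 24*19)) = 33444 - 1005*(830 + (-24 + 361 - 456)) = 33444 - 1005*(830 - 119) = 33444 - 1005*711 = 33444 - 714555 = -681111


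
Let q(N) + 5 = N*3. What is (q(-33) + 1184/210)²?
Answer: 106667584/11025 ≈ 9675.1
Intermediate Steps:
q(N) = -5 + 3*N (q(N) = -5 + N*3 = -5 + 3*N)
(q(-33) + 1184/210)² = ((-5 + 3*(-33)) + 1184/210)² = ((-5 - 99) + 1184*(1/210))² = (-104 + 592/105)² = (-10328/105)² = 106667584/11025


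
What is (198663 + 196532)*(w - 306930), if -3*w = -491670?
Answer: -56528692800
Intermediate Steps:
w = 163890 (w = -⅓*(-491670) = 163890)
(198663 + 196532)*(w - 306930) = (198663 + 196532)*(163890 - 306930) = 395195*(-143040) = -56528692800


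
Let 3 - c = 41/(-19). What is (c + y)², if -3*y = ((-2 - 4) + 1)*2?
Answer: 234256/3249 ≈ 72.101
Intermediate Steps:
c = 98/19 (c = 3 - 41/(-19) = 3 - 41*(-1)/19 = 3 - 1*(-41/19) = 3 + 41/19 = 98/19 ≈ 5.1579)
y = 10/3 (y = -((-2 - 4) + 1)*2/3 = -(-6 + 1)*2/3 = -(-5)*2/3 = -⅓*(-10) = 10/3 ≈ 3.3333)
(c + y)² = (98/19 + 10/3)² = (484/57)² = 234256/3249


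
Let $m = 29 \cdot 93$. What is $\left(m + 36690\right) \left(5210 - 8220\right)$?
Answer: $-118554870$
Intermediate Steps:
$m = 2697$
$\left(m + 36690\right) \left(5210 - 8220\right) = \left(2697 + 36690\right) \left(5210 - 8220\right) = 39387 \left(-3010\right) = -118554870$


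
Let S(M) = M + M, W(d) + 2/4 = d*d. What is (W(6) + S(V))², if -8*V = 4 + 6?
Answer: 1089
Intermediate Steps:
W(d) = -½ + d² (W(d) = -½ + d*d = -½ + d²)
V = -5/4 (V = -(4 + 6)/8 = -⅛*10 = -5/4 ≈ -1.2500)
S(M) = 2*M
(W(6) + S(V))² = ((-½ + 6²) + 2*(-5/4))² = ((-½ + 36) - 5/2)² = (71/2 - 5/2)² = 33² = 1089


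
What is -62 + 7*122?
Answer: 792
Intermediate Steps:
-62 + 7*122 = -62 + 854 = 792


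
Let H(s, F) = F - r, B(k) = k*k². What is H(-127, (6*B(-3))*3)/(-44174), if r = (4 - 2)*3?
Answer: 246/22087 ≈ 0.011138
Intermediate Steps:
B(k) = k³
r = 6 (r = 2*3 = 6)
H(s, F) = -6 + F (H(s, F) = F - 1*6 = F - 6 = -6 + F)
H(-127, (6*B(-3))*3)/(-44174) = (-6 + (6*(-3)³)*3)/(-44174) = (-6 + (6*(-27))*3)*(-1/44174) = (-6 - 162*3)*(-1/44174) = (-6 - 486)*(-1/44174) = -492*(-1/44174) = 246/22087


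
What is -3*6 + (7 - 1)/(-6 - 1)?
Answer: -132/7 ≈ -18.857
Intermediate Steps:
-3*6 + (7 - 1)/(-6 - 1) = -18 + 6/(-7) = -18 + 6*(-⅐) = -18 - 6/7 = -132/7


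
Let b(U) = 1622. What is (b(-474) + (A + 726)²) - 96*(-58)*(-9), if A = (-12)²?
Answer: 708410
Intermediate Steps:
A = 144
(b(-474) + (A + 726)²) - 96*(-58)*(-9) = (1622 + (144 + 726)²) - 96*(-58)*(-9) = (1622 + 870²) + 5568*(-9) = (1622 + 756900) - 50112 = 758522 - 50112 = 708410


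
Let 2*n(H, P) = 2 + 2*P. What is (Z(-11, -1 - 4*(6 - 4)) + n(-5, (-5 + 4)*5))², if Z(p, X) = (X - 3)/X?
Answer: 64/9 ≈ 7.1111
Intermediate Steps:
Z(p, X) = (-3 + X)/X
n(H, P) = 1 + P (n(H, P) = (2 + 2*P)/2 = 1 + P)
(Z(-11, -1 - 4*(6 - 4)) + n(-5, (-5 + 4)*5))² = ((-3 + (-1 - 4*(6 - 4)))/(-1 - 4*(6 - 4)) + (1 + (-5 + 4)*5))² = ((-3 + (-1 - 4*2))/(-1 - 4*2) + (1 - 1*5))² = ((-3 + (-1 - 1*8))/(-1 - 1*8) + (1 - 5))² = ((-3 + (-1 - 8))/(-1 - 8) - 4)² = ((-3 - 9)/(-9) - 4)² = (-⅑*(-12) - 4)² = (4/3 - 4)² = (-8/3)² = 64/9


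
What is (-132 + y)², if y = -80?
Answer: 44944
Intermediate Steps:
(-132 + y)² = (-132 - 80)² = (-212)² = 44944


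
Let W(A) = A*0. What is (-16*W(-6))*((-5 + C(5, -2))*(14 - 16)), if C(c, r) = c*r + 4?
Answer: 0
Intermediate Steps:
C(c, r) = 4 + c*r
W(A) = 0
(-16*W(-6))*((-5 + C(5, -2))*(14 - 16)) = (-16*0)*((-5 + (4 + 5*(-2)))*(14 - 16)) = 0*((-5 + (4 - 10))*(-2)) = 0*((-5 - 6)*(-2)) = 0*(-11*(-2)) = 0*22 = 0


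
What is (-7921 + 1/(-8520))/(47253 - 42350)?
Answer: -67486921/41773560 ≈ -1.6155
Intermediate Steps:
(-7921 + 1/(-8520))/(47253 - 42350) = (-7921 - 1/8520)/4903 = -67486921/8520*1/4903 = -67486921/41773560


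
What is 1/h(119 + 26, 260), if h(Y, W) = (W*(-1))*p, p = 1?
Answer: -1/260 ≈ -0.0038462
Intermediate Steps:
h(Y, W) = -W (h(Y, W) = (W*(-1))*1 = -W*1 = -W)
1/h(119 + 26, 260) = 1/(-1*260) = 1/(-260) = -1/260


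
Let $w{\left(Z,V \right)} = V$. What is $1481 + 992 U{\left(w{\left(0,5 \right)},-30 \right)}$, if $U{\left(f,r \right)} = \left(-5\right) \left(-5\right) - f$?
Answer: $21321$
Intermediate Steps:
$U{\left(f,r \right)} = 25 - f$
$1481 + 992 U{\left(w{\left(0,5 \right)},-30 \right)} = 1481 + 992 \left(25 - 5\right) = 1481 + 992 \cdot 20 = 1481 + 19840 = 21321$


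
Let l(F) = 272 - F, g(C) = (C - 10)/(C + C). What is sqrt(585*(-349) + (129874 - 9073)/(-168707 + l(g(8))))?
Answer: I*sqrt(370703622367597197)/1347479 ≈ 451.85*I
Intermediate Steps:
g(C) = (-10 + C)/(2*C) (g(C) = (-10 + C)/((2*C)) = (-10 + C)*(1/(2*C)) = (-10 + C)/(2*C))
sqrt(585*(-349) + (129874 - 9073)/(-168707 + l(g(8)))) = sqrt(585*(-349) + (129874 - 9073)/(-168707 + (272 - (-10 + 8)/(2*8)))) = sqrt(-204165 + 120801/(-168707 + (272 - (-2)/(2*8)))) = sqrt(-204165 + 120801/(-168707 + (272 - 1*(-1/8)))) = sqrt(-204165 + 120801/(-168707 + (272 + 1/8))) = sqrt(-204165 + 120801/(-168707 + 2177/8)) = sqrt(-204165 + 120801/(-1347479/8)) = sqrt(-204165 + 120801*(-8/1347479)) = sqrt(-204165 - 966408/1347479) = sqrt(-275109016443/1347479) = I*sqrt(370703622367597197)/1347479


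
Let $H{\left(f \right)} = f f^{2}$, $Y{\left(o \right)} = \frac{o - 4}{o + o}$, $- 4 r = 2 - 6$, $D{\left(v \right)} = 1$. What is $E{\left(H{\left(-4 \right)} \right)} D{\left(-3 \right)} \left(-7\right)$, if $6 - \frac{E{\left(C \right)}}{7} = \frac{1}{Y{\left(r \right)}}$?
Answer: $- \frac{980}{3} \approx -326.67$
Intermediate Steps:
$r = 1$ ($r = - \frac{2 - 6}{4} = \left(- \frac{1}{4}\right) \left(-4\right) = 1$)
$Y{\left(o \right)} = \frac{-4 + o}{2 o}$
$H{\left(f \right)} = f^{3}$
$E{\left(C \right)} = \frac{140}{3}$ ($E{\left(C \right)} = 42 - \frac{7}{\frac{1}{2} \cdot 1^{-1} \left(-4 + 1\right)} = 42 - \frac{7}{\frac{1}{2} \cdot 1 \left(-3\right)} = 42 - \frac{7}{- \frac{3}{2}} = 42 - - \frac{14}{3} = 42 + \frac{14}{3} = \frac{140}{3}$)
$E{\left(H{\left(-4 \right)} \right)} D{\left(-3 \right)} \left(-7\right) = \frac{140}{3} \cdot 1 \left(-7\right) = \frac{140}{3} \left(-7\right) = - \frac{980}{3}$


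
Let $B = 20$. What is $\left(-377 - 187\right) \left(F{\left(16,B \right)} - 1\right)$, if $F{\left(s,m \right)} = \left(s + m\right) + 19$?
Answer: $-30456$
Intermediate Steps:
$F{\left(s,m \right)} = 19 + m + s$ ($F{\left(s,m \right)} = \left(m + s\right) + 19 = 19 + m + s$)
$\left(-377 - 187\right) \left(F{\left(16,B \right)} - 1\right) = \left(-377 - 187\right) \left(\left(19 + 20 + 16\right) - 1\right) = - 564 \left(55 - 1\right) = \left(-564\right) 54 = -30456$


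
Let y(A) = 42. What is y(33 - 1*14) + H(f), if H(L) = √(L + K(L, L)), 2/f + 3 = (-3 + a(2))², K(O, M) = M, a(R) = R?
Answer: 42 + I*√2 ≈ 42.0 + 1.4142*I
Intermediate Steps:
f = -1 (f = 2/(-3 + (-3 + 2)²) = 2/(-3 + (-1)²) = 2/(-3 + 1) = 2/(-2) = 2*(-½) = -1)
H(L) = √2*√L (H(L) = √(L + L) = √(2*L) = √2*√L)
y(33 - 1*14) + H(f) = 42 + √2*√(-1) = 42 + √2*I = 42 + I*√2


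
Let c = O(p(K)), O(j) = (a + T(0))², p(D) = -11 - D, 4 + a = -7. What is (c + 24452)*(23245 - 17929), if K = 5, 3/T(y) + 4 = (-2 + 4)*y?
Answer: 522883089/4 ≈ 1.3072e+8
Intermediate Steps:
a = -11 (a = -4 - 7 = -11)
T(y) = 3/(-4 + 2*y) (T(y) = 3/(-4 + (-2 + 4)*y) = 3/(-4 + 2*y))
O(j) = 2209/16 (O(j) = (-11 + 3/(2*(-2 + 0)))² = (-11 + (3/2)/(-2))² = (-11 + (3/2)*(-½))² = (-11 - ¾)² = (-47/4)² = 2209/16)
c = 2209/16 ≈ 138.06
(c + 24452)*(23245 - 17929) = (2209/16 + 24452)*(23245 - 17929) = (393441/16)*5316 = 522883089/4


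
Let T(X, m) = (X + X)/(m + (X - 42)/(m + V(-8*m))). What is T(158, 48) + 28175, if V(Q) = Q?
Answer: 112811069/4003 ≈ 28182.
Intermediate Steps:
T(X, m) = 2*X/(m - (-42 + X)/(7*m)) (T(X, m) = (X + X)/(m + (X - 42)/(m - 8*m)) = (2*X)/(m + (-42 + X)/((-7*m))) = (2*X)/(m + (-42 + X)*(-1/(7*m))) = (2*X)/(m - (-42 + X)/(7*m)) = 2*X/(m - (-42 + X)/(7*m)))
T(158, 48) + 28175 = 14*158*48/(42 - 1*158 + 7*48²) + 28175 = 14*158*48/(42 - 158 + 7*2304) + 28175 = 14*158*48/(42 - 158 + 16128) + 28175 = 14*158*48/16012 + 28175 = 14*158*48*(1/16012) + 28175 = 26544/4003 + 28175 = 112811069/4003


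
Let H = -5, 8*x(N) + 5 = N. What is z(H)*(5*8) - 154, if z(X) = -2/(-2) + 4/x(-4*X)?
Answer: -86/3 ≈ -28.667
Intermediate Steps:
x(N) = -5/8 + N/8
z(X) = 1 + 4/(-5/8 - X/2) (z(X) = -2/(-2) + 4/(-5/8 + (-4*X)/8) = -2*(-1/2) + 4/(-5/8 - X/2) = 1 + 4/(-5/8 - X/2))
z(H)*(5*8) - 154 = ((-27 + 4*(-5))/(5 + 4*(-5)))*(5*8) - 154 = ((-27 - 20)/(5 - 20))*40 - 154 = (-47/(-15))*40 - 154 = -1/15*(-47)*40 - 154 = (47/15)*40 - 154 = 376/3 - 154 = -86/3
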